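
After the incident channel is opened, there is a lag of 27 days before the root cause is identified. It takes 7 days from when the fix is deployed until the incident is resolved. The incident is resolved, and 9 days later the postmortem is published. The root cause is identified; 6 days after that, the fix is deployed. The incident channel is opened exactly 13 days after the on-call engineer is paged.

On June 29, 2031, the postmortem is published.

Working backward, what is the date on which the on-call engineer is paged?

April 28, 2031

The postmortem is published: Jun 29, 2031.
The incident is resolved: Jun 29, 2031 − 9 days = Jun 20, 2031.
The fix is deployed: Jun 20, 2031 − 7 days = Jun 13, 2031.
The root cause is identified: Jun 13, 2031 − 6 days = Jun 7, 2031.
The incident channel is opened: Jun 7, 2031 − 27 days = May 11, 2031.
The on-call engineer is paged: May 11, 2031 − 13 days = Apr 28, 2031.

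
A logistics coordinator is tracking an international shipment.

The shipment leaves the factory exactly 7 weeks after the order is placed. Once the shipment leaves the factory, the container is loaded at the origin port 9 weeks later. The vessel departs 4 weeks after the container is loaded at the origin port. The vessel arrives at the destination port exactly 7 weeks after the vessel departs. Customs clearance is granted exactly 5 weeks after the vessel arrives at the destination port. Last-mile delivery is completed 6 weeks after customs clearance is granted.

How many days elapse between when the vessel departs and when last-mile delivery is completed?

Causal path: the vessel departs → the vessel arrives at the destination port → customs clearance is granted → last-mile delivery is completed.
Total delay along the path: 7 + 5 + 6 weeks = 18 weeks = 126 days.

126 days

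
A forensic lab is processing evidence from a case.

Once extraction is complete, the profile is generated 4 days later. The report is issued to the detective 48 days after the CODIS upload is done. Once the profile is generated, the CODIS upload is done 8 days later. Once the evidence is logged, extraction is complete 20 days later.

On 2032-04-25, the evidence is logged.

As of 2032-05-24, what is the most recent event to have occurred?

The evidence is logged: Apr 25, 2032.
Extraction is complete: Apr 25, 2032 + 20 days = May 15, 2032.
The profile is generated: May 15, 2032 + 4 days = May 19, 2032.
The CODIS upload is done: May 19, 2032 + 8 days = May 27, 2032.
The report is issued to the detective: May 27, 2032 + 48 days = Jul 14, 2032.
May 24, 2032 falls between when the profile is generated (May 19, 2032) and when the CODIS upload is done (May 27, 2032).

The profile is generated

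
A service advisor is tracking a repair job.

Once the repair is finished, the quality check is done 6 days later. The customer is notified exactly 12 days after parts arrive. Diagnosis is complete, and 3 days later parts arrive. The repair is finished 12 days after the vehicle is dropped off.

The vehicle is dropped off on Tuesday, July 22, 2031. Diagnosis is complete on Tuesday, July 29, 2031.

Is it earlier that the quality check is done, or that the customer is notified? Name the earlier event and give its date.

The quality check is done — Saturday, August 9, 2031

The vehicle is dropped off: Jul 22, 2031.
The repair is finished: Jul 22, 2031 + 12 days = Aug 3, 2031.
The quality check is done: Aug 3, 2031 + 6 days = Aug 9, 2031.
Diagnosis is complete: Jul 29, 2031.
Parts arrive: Jul 29, 2031 + 3 days = Aug 1, 2031.
The customer is notified: Aug 1, 2031 + 12 days = Aug 13, 2031.
Comparing: the quality check is done on Aug 9, 2031 vs the customer is notified on Aug 13, 2031. Earlier: the quality check is done.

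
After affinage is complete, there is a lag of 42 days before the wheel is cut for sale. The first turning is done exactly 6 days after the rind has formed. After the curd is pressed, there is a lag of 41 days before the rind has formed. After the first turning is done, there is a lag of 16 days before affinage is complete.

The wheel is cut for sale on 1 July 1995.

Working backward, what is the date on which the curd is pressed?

The wheel is cut for sale: Jul 1, 1995.
Affinage is complete: Jul 1, 1995 − 42 days = May 20, 1995.
The first turning is done: May 20, 1995 − 16 days = May 4, 1995.
The rind has formed: May 4, 1995 − 6 days = Apr 28, 1995.
The curd is pressed: Apr 28, 1995 − 41 days = Mar 18, 1995.

18 March 1995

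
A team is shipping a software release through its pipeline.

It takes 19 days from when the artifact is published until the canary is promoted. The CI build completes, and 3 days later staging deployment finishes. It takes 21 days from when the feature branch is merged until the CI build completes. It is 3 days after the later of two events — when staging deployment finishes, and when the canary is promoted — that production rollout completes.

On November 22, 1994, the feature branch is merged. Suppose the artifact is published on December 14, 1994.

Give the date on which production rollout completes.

The feature branch is merged: Nov 22, 1994.
The CI build completes: Nov 22, 1994 + 21 days = Dec 13, 1994.
Staging deployment finishes: Dec 13, 1994 + 3 days = Dec 16, 1994.
The artifact is published: Dec 14, 1994.
The canary is promoted: Dec 14, 1994 + 19 days = Jan 2, 1995.
Both prerequisites met — staging deployment finishes (Dec 16, 1994), the canary is promoted (Jan 2, 1995); the later is Jan 2, 1995.
Production rollout completes: Jan 2, 1995 + 3 days = Jan 5, 1995.

January 5, 1995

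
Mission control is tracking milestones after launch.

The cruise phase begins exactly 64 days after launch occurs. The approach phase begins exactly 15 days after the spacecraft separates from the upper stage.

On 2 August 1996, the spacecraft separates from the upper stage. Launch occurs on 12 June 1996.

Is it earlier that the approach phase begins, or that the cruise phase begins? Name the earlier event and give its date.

The cruise phase begins — 15 August 1996

The spacecraft separates from the upper stage: Aug 2, 1996.
The approach phase begins: Aug 2, 1996 + 15 days = Aug 17, 1996.
Launch occurs: Jun 12, 1996.
The cruise phase begins: Jun 12, 1996 + 64 days = Aug 15, 1996.
Comparing: the approach phase begins on Aug 17, 1996 vs the cruise phase begins on Aug 15, 1996. Earlier: the cruise phase begins.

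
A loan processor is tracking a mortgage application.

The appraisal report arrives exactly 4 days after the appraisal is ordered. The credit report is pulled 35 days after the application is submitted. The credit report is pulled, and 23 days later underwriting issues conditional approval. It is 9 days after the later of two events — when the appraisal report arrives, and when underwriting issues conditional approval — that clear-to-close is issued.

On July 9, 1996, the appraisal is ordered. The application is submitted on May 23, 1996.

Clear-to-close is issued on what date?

July 29, 1996

The appraisal is ordered: Jul 9, 1996.
The appraisal report arrives: Jul 9, 1996 + 4 days = Jul 13, 1996.
The application is submitted: May 23, 1996.
The credit report is pulled: May 23, 1996 + 35 days = Jun 27, 1996.
Underwriting issues conditional approval: Jun 27, 1996 + 23 days = Jul 20, 1996.
Both prerequisites met — the appraisal report arrives (Jul 13, 1996), underwriting issues conditional approval (Jul 20, 1996); the later is Jul 20, 1996.
Clear-to-close is issued: Jul 20, 1996 + 9 days = Jul 29, 1996.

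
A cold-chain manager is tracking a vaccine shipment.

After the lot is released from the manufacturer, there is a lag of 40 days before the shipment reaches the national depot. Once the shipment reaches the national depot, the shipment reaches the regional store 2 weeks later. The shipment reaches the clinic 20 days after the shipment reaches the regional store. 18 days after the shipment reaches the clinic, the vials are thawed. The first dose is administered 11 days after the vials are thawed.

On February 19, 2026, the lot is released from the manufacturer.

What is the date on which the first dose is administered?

June 2, 2026

The lot is released from the manufacturer: Feb 19, 2026.
The shipment reaches the national depot: Feb 19, 2026 + 40 days = Mar 31, 2026.
The shipment reaches the regional store: Mar 31, 2026 + 2 weeks = Apr 14, 2026.
The shipment reaches the clinic: Apr 14, 2026 + 20 days = May 4, 2026.
The vials are thawed: May 4, 2026 + 18 days = May 22, 2026.
The first dose is administered: May 22, 2026 + 11 days = Jun 2, 2026.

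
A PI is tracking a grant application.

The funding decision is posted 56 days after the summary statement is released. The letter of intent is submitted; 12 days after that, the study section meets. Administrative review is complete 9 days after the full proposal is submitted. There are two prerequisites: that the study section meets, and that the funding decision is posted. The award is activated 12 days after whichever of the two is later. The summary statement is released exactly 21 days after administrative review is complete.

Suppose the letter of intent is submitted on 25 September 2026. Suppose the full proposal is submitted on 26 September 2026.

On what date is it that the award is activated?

2 January 2027

The letter of intent is submitted: Sep 25, 2026.
The study section meets: Sep 25, 2026 + 12 days = Oct 7, 2026.
The full proposal is submitted: Sep 26, 2026.
Administrative review is complete: Sep 26, 2026 + 9 days = Oct 5, 2026.
The summary statement is released: Oct 5, 2026 + 21 days = Oct 26, 2026.
The funding decision is posted: Oct 26, 2026 + 56 days = Dec 21, 2026.
Both prerequisites met — the study section meets (Oct 7, 2026), the funding decision is posted (Dec 21, 2026); the later is Dec 21, 2026.
The award is activated: Dec 21, 2026 + 12 days = Jan 2, 2027.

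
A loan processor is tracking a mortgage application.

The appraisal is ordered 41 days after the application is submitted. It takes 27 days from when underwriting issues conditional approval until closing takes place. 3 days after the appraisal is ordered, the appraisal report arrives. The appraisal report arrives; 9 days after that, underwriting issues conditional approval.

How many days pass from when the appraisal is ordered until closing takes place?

39 days

Causal path: the appraisal is ordered → the appraisal report arrives → underwriting issues conditional approval → closing takes place.
Total delay along the path: 3 + 9 + 27 = 39 days.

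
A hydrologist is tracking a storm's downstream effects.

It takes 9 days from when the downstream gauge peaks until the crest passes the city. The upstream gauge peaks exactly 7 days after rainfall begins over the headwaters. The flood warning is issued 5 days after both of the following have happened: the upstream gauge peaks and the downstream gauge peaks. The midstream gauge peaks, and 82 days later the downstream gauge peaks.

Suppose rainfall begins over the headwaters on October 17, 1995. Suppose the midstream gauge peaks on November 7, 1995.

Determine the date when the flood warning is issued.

February 2, 1996

Rainfall begins over the headwaters: Oct 17, 1995.
The upstream gauge peaks: Oct 17, 1995 + 7 days = Oct 24, 1995.
The midstream gauge peaks: Nov 7, 1995.
The downstream gauge peaks: Nov 7, 1995 + 82 days = Jan 28, 1996.
Both prerequisites met — the upstream gauge peaks (Oct 24, 1995), the downstream gauge peaks (Jan 28, 1996); the later is Jan 28, 1996.
The flood warning is issued: Jan 28, 1996 + 5 days = Feb 2, 1996.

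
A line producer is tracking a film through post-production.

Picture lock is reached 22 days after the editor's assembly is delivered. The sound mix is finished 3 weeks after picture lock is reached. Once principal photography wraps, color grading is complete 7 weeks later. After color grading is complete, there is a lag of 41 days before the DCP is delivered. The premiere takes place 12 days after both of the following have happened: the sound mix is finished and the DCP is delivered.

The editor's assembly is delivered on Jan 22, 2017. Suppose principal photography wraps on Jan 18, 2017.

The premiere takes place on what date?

The editor's assembly is delivered: Jan 22, 2017.
Picture lock is reached: Jan 22, 2017 + 22 days = Feb 13, 2017.
The sound mix is finished: Feb 13, 2017 + 3 weeks = Mar 6, 2017.
Principal photography wraps: Jan 18, 2017.
Color grading is complete: Jan 18, 2017 + 7 weeks = Mar 8, 2017.
The DCP is delivered: Mar 8, 2017 + 41 days = Apr 18, 2017.
Both prerequisites met — the sound mix is finished (Mar 6, 2017), the DCP is delivered (Apr 18, 2017); the later is Apr 18, 2017.
The premiere takes place: Apr 18, 2017 + 12 days = Apr 30, 2017.

Apr 30, 2017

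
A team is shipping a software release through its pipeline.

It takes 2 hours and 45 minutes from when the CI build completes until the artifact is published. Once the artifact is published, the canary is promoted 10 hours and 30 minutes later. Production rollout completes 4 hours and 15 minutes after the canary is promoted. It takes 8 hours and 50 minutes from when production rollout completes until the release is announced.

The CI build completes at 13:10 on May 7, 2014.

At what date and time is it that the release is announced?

The CI build completes: 13:10 May 7, 2014.
The artifact is published: 13:10 May 7, 2014 + 2h45m = 15:55 May 7, 2014.
The canary is promoted: 15:55 May 7, 2014 + 10h30m = 02:25 May 8, 2014.
Production rollout completes: 02:25 May 8, 2014 + 4h15m = 06:40 May 8, 2014.
The release is announced: 06:40 May 8, 2014 + 8h50m = 15:30 May 8, 2014.

15:30 on May 8, 2014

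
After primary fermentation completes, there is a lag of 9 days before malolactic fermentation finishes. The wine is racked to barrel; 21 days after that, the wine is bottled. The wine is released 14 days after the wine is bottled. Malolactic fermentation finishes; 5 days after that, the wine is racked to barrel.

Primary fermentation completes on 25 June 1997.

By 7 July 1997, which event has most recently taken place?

Malolactic fermentation finishes

Primary fermentation completes: Jun 25, 1997.
Malolactic fermentation finishes: Jun 25, 1997 + 9 days = Jul 4, 1997.
The wine is racked to barrel: Jul 4, 1997 + 5 days = Jul 9, 1997.
The wine is bottled: Jul 9, 1997 + 21 days = Jul 30, 1997.
The wine is released: Jul 30, 1997 + 14 days = Aug 13, 1997.
Jul 7, 1997 falls between when malolactic fermentation finishes (Jul 4, 1997) and when the wine is racked to barrel (Jul 9, 1997).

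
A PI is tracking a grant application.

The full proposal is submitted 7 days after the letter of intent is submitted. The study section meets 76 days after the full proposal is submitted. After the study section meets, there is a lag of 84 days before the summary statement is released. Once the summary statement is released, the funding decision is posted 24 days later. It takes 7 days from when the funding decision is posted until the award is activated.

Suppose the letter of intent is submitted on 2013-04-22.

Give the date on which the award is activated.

The letter of intent is submitted: Apr 22, 2013.
The full proposal is submitted: Apr 22, 2013 + 7 days = Apr 29, 2013.
The study section meets: Apr 29, 2013 + 76 days = Jul 14, 2013.
The summary statement is released: Jul 14, 2013 + 84 days = Oct 6, 2013.
The funding decision is posted: Oct 6, 2013 + 24 days = Oct 30, 2013.
The award is activated: Oct 30, 2013 + 7 days = Nov 6, 2013.

2013-11-06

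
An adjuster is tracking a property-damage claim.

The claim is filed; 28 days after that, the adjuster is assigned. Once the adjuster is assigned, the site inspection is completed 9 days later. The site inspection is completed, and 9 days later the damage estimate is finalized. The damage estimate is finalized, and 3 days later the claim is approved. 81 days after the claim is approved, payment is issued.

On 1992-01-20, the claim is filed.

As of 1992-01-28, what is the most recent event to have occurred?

The claim is filed

The claim is filed: Jan 20, 1992.
The adjuster is assigned: Jan 20, 1992 + 28 days = Feb 17, 1992.
The site inspection is completed: Feb 17, 1992 + 9 days = Feb 26, 1992.
The damage estimate is finalized: Feb 26, 1992 + 9 days = Mar 6, 1992.
The claim is approved: Mar 6, 1992 + 3 days = Mar 9, 1992.
Payment is issued: Mar 9, 1992 + 81 days = May 29, 1992.
Jan 28, 1992 falls between when the claim is filed (Jan 20, 1992) and when the adjuster is assigned (Feb 17, 1992).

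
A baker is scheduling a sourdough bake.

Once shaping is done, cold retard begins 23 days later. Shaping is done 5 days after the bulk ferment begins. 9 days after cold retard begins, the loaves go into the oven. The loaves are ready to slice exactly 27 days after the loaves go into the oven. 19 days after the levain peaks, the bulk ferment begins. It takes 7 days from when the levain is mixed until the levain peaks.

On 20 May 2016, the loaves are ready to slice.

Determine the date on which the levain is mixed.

The loaves are ready to slice: May 20, 2016.
The loaves go into the oven: May 20, 2016 − 27 days = Apr 23, 2016.
Cold retard begins: Apr 23, 2016 − 9 days = Apr 14, 2016.
Shaping is done: Apr 14, 2016 − 23 days = Mar 22, 2016.
The bulk ferment begins: Mar 22, 2016 − 5 days = Mar 17, 2016.
The levain peaks: Mar 17, 2016 − 19 days = Feb 27, 2016.
The levain is mixed: Feb 27, 2016 − 7 days = Feb 20, 2016.

20 February 2016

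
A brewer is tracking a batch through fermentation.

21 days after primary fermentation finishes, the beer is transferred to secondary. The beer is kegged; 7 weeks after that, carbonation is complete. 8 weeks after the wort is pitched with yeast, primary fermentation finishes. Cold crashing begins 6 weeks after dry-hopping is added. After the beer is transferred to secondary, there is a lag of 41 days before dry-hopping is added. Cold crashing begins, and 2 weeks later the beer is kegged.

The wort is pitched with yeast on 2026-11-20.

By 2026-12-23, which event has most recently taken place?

The wort is pitched with yeast

The wort is pitched with yeast: Nov 20, 2026.
Primary fermentation finishes: Nov 20, 2026 + 8 weeks = Jan 15, 2027.
The beer is transferred to secondary: Jan 15, 2027 + 21 days = Feb 5, 2027.
Dry-hopping is added: Feb 5, 2027 + 41 days = Mar 18, 2027.
Cold crashing begins: Mar 18, 2027 + 6 weeks = Apr 29, 2027.
The beer is kegged: Apr 29, 2027 + 2 weeks = May 13, 2027.
Carbonation is complete: May 13, 2027 + 7 weeks = Jul 1, 2027.
Dec 23, 2026 falls between when the wort is pitched with yeast (Nov 20, 2026) and when primary fermentation finishes (Jan 15, 2027).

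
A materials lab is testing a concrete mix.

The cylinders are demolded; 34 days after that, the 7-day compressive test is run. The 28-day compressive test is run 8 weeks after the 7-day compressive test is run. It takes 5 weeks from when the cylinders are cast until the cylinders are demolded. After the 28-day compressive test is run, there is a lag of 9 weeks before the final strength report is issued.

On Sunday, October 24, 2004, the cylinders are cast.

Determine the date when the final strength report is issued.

Saturday, April 30, 2005

The cylinders are cast: Oct 24, 2004.
The cylinders are demolded: Oct 24, 2004 + 5 weeks = Nov 28, 2004.
The 7-day compressive test is run: Nov 28, 2004 + 34 days = Jan 1, 2005.
The 28-day compressive test is run: Jan 1, 2005 + 8 weeks = Feb 26, 2005.
The final strength report is issued: Feb 26, 2005 + 9 weeks = Apr 30, 2005.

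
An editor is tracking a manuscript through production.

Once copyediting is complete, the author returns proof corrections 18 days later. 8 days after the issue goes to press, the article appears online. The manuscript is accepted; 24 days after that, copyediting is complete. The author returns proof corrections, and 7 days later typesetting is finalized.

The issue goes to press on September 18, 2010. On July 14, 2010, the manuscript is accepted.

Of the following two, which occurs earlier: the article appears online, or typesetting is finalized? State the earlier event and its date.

The issue goes to press: Sep 18, 2010.
The article appears online: Sep 18, 2010 + 8 days = Sep 26, 2010.
The manuscript is accepted: Jul 14, 2010.
Copyediting is complete: Jul 14, 2010 + 24 days = Aug 7, 2010.
The author returns proof corrections: Aug 7, 2010 + 18 days = Aug 25, 2010.
Typesetting is finalized: Aug 25, 2010 + 7 days = Sep 1, 2010.
Comparing: the article appears online on Sep 26, 2010 vs typesetting is finalized on Sep 1, 2010. Earlier: typesetting is finalized.

Typesetting is finalized — September 1, 2010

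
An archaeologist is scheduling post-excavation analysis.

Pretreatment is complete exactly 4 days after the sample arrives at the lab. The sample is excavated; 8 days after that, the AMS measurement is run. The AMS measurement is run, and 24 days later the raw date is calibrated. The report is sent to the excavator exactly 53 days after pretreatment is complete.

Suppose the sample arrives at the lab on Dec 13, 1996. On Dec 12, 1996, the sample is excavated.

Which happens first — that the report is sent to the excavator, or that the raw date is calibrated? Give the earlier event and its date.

The sample arrives at the lab: Dec 13, 1996.
Pretreatment is complete: Dec 13, 1996 + 4 days = Dec 17, 1996.
The report is sent to the excavator: Dec 17, 1996 + 53 days = Feb 8, 1997.
The sample is excavated: Dec 12, 1996.
The AMS measurement is run: Dec 12, 1996 + 8 days = Dec 20, 1996.
The raw date is calibrated: Dec 20, 1996 + 24 days = Jan 13, 1997.
Comparing: the report is sent to the excavator on Feb 8, 1997 vs the raw date is calibrated on Jan 13, 1997. Earlier: the raw date is calibrated.

The raw date is calibrated — Jan 13, 1997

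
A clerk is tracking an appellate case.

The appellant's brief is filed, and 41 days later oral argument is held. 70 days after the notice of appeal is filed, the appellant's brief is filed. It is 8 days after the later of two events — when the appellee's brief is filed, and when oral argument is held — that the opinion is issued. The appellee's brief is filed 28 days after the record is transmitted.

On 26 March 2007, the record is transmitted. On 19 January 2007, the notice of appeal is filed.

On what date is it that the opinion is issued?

18 May 2007

The record is transmitted: Mar 26, 2007.
The appellee's brief is filed: Mar 26, 2007 + 28 days = Apr 23, 2007.
The notice of appeal is filed: Jan 19, 2007.
The appellant's brief is filed: Jan 19, 2007 + 70 days = Mar 30, 2007.
Oral argument is held: Mar 30, 2007 + 41 days = May 10, 2007.
Both prerequisites met — the appellee's brief is filed (Apr 23, 2007), oral argument is held (May 10, 2007); the later is May 10, 2007.
The opinion is issued: May 10, 2007 + 8 days = May 18, 2007.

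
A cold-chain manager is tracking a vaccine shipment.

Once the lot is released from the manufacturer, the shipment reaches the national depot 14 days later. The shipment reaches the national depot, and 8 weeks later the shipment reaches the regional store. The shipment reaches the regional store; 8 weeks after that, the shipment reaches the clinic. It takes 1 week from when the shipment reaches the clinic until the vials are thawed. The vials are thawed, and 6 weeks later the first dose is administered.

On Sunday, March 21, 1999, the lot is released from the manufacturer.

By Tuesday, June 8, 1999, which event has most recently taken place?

The shipment reaches the regional store

The lot is released from the manufacturer: Mar 21, 1999.
The shipment reaches the national depot: Mar 21, 1999 + 14 days = Apr 4, 1999.
The shipment reaches the regional store: Apr 4, 1999 + 8 weeks = May 30, 1999.
The shipment reaches the clinic: May 30, 1999 + 8 weeks = Jul 25, 1999.
The vials are thawed: Jul 25, 1999 + 1 week = Aug 1, 1999.
The first dose is administered: Aug 1, 1999 + 6 weeks = Sep 12, 1999.
Jun 8, 1999 falls between when the shipment reaches the regional store (May 30, 1999) and when the shipment reaches the clinic (Jul 25, 1999).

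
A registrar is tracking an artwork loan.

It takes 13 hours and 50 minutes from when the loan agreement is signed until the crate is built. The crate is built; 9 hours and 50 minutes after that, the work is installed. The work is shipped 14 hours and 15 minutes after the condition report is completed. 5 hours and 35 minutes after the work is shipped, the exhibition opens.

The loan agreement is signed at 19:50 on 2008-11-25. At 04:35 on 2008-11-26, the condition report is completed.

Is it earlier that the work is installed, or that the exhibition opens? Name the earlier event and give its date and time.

The work is installed — 19:30 on 2008-11-26

The loan agreement is signed: 19:50 Nov 25, 2008.
The crate is built: 19:50 Nov 25, 2008 + 13h50m = 09:40 Nov 26, 2008.
The work is installed: 09:40 Nov 26, 2008 + 9h50m = 19:30 Nov 26, 2008.
The condition report is completed: 04:35 Nov 26, 2008.
The work is shipped: 04:35 Nov 26, 2008 + 14h15m = 18:50 Nov 26, 2008.
The exhibition opens: 18:50 Nov 26, 2008 + 5h35m = 00:25 Nov 27, 2008.
Comparing: the work is installed at 19:30 Nov 26, 2008 vs the exhibition opens at 00:25 Nov 27, 2008. Earlier: the work is installed.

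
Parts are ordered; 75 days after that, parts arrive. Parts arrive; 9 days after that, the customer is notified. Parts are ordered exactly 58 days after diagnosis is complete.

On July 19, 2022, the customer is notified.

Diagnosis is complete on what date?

The customer is notified: Jul 19, 2022.
Parts arrive: Jul 19, 2022 − 9 days = Jul 10, 2022.
Parts are ordered: Jul 10, 2022 − 75 days = Apr 26, 2022.
Diagnosis is complete: Apr 26, 2022 − 58 days = Feb 27, 2022.

February 27, 2022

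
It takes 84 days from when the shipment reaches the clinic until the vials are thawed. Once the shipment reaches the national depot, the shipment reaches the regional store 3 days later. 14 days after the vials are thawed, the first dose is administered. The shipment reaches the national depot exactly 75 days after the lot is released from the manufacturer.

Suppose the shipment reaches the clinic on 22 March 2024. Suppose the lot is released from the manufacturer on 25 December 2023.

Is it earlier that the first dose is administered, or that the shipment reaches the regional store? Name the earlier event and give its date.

The shipment reaches the clinic: Mar 22, 2024.
The vials are thawed: Mar 22, 2024 + 84 days = Jun 14, 2024.
The first dose is administered: Jun 14, 2024 + 14 days = Jun 28, 2024.
The lot is released from the manufacturer: Dec 25, 2023.
The shipment reaches the national depot: Dec 25, 2023 + 75 days = Mar 9, 2024.
The shipment reaches the regional store: Mar 9, 2024 + 3 days = Mar 12, 2024.
Comparing: the first dose is administered on Jun 28, 2024 vs the shipment reaches the regional store on Mar 12, 2024. Earlier: the shipment reaches the regional store.

The shipment reaches the regional store — 12 March 2024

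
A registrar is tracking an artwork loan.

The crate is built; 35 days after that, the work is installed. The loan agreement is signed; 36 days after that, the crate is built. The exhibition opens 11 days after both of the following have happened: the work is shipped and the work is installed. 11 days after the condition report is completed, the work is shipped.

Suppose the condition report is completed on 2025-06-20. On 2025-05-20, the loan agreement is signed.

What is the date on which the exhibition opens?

The condition report is completed: Jun 20, 2025.
The work is shipped: Jun 20, 2025 + 11 days = Jul 1, 2025.
The loan agreement is signed: May 20, 2025.
The crate is built: May 20, 2025 + 36 days = Jun 25, 2025.
The work is installed: Jun 25, 2025 + 35 days = Jul 30, 2025.
Both prerequisites met — the work is shipped (Jul 1, 2025), the work is installed (Jul 30, 2025); the later is Jul 30, 2025.
The exhibition opens: Jul 30, 2025 + 11 days = Aug 10, 2025.

2025-08-10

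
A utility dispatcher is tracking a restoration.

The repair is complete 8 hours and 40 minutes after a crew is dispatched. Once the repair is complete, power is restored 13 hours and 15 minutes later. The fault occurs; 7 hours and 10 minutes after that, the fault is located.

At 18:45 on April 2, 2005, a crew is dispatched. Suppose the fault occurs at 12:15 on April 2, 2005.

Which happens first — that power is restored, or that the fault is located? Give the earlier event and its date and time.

The fault is located — 19:25 on April 2, 2005

A crew is dispatched: 18:45 Apr 2, 2005.
The repair is complete: 18:45 Apr 2, 2005 + 8h40m = 03:25 Apr 3, 2005.
Power is restored: 03:25 Apr 3, 2005 + 13h15m = 16:40 Apr 3, 2005.
The fault occurs: 12:15 Apr 2, 2005.
The fault is located: 12:15 Apr 2, 2005 + 7h10m = 19:25 Apr 2, 2005.
Comparing: power is restored at 16:40 Apr 3, 2005 vs the fault is located at 19:25 Apr 2, 2005. Earlier: the fault is located.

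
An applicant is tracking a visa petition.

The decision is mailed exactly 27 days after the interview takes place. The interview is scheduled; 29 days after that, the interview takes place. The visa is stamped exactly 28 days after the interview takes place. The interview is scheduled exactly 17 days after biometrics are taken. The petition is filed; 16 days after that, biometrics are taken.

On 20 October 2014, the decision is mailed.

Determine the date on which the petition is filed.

The decision is mailed: Oct 20, 2014.
The interview takes place: Oct 20, 2014 − 27 days = Sep 23, 2014.
The interview is scheduled: Sep 23, 2014 − 29 days = Aug 25, 2014.
Biometrics are taken: Aug 25, 2014 − 17 days = Aug 8, 2014.
The petition is filed: Aug 8, 2014 − 16 days = Jul 23, 2014.

23 July 2014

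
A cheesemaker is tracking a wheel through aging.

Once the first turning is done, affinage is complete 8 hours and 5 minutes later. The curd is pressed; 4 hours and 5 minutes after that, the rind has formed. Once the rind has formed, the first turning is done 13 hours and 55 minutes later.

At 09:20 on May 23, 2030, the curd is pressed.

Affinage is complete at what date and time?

11:25 on May 24, 2030

The curd is pressed: 09:20 May 23, 2030.
The rind has formed: 09:20 May 23, 2030 + 4h05m = 13:25 May 23, 2030.
The first turning is done: 13:25 May 23, 2030 + 13h55m = 03:20 May 24, 2030.
Affinage is complete: 03:20 May 24, 2030 + 8h05m = 11:25 May 24, 2030.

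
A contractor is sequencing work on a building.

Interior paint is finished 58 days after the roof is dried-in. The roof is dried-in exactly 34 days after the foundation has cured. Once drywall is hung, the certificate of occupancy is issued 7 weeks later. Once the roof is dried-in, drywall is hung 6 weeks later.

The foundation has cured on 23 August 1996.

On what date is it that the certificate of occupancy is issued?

26 December 1996

The foundation has cured: Aug 23, 1996.
The roof is dried-in: Aug 23, 1996 + 34 days = Sep 26, 1996.
Drywall is hung: Sep 26, 1996 + 6 weeks = Nov 7, 1996.
The certificate of occupancy is issued: Nov 7, 1996 + 7 weeks = Dec 26, 1996.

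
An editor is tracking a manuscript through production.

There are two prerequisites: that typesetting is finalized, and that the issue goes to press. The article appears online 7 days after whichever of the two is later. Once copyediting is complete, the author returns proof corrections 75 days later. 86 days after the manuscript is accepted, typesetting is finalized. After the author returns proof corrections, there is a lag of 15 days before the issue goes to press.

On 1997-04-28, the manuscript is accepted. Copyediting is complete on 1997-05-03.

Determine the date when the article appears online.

1997-08-08

The manuscript is accepted: Apr 28, 1997.
Typesetting is finalized: Apr 28, 1997 + 86 days = Jul 23, 1997.
Copyediting is complete: May 3, 1997.
The author returns proof corrections: May 3, 1997 + 75 days = Jul 17, 1997.
The issue goes to press: Jul 17, 1997 + 15 days = Aug 1, 1997.
Both prerequisites met — typesetting is finalized (Jul 23, 1997), the issue goes to press (Aug 1, 1997); the later is Aug 1, 1997.
The article appears online: Aug 1, 1997 + 7 days = Aug 8, 1997.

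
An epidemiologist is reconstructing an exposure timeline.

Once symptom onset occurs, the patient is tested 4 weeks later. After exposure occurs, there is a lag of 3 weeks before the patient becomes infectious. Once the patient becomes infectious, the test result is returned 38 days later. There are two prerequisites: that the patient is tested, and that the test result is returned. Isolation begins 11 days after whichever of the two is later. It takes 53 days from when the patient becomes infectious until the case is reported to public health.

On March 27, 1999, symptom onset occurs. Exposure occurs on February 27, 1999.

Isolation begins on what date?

May 8, 1999

Symptom onset occurs: Mar 27, 1999.
The patient is tested: Mar 27, 1999 + 4 weeks = Apr 24, 1999.
Exposure occurs: Feb 27, 1999.
The patient becomes infectious: Feb 27, 1999 + 3 weeks = Mar 20, 1999.
The test result is returned: Mar 20, 1999 + 38 days = Apr 27, 1999.
Both prerequisites met — the patient is tested (Apr 24, 1999), the test result is returned (Apr 27, 1999); the later is Apr 27, 1999.
Isolation begins: Apr 27, 1999 + 11 days = May 8, 1999.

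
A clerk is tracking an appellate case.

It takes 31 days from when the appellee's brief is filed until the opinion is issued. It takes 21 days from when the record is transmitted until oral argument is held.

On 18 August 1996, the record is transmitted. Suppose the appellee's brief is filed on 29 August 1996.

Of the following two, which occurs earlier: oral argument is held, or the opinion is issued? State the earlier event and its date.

Oral argument is held — 8 September 1996

The record is transmitted: Aug 18, 1996.
Oral argument is held: Aug 18, 1996 + 21 days = Sep 8, 1996.
The appellee's brief is filed: Aug 29, 1996.
The opinion is issued: Aug 29, 1996 + 31 days = Sep 29, 1996.
Comparing: oral argument is held on Sep 8, 1996 vs the opinion is issued on Sep 29, 1996. Earlier: oral argument is held.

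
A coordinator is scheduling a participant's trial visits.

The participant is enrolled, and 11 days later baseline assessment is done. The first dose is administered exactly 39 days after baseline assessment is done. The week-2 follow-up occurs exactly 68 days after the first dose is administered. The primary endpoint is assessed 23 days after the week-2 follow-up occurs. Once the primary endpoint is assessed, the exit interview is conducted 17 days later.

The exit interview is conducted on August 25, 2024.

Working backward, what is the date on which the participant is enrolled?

The exit interview is conducted: Aug 25, 2024.
The primary endpoint is assessed: Aug 25, 2024 − 17 days = Aug 8, 2024.
The week-2 follow-up occurs: Aug 8, 2024 − 23 days = Jul 16, 2024.
The first dose is administered: Jul 16, 2024 − 68 days = May 9, 2024.
Baseline assessment is done: May 9, 2024 − 39 days = Mar 31, 2024.
The participant is enrolled: Mar 31, 2024 − 11 days = Mar 20, 2024.

March 20, 2024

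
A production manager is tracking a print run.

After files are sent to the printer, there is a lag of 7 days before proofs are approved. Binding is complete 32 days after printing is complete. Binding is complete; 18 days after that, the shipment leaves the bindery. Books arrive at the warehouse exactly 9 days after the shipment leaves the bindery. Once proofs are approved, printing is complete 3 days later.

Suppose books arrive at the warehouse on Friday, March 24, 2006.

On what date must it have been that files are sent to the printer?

Saturday, January 14, 2006

Books arrive at the warehouse: Mar 24, 2006.
The shipment leaves the bindery: Mar 24, 2006 − 9 days = Mar 15, 2006.
Binding is complete: Mar 15, 2006 − 18 days = Feb 25, 2006.
Printing is complete: Feb 25, 2006 − 32 days = Jan 24, 2006.
Proofs are approved: Jan 24, 2006 − 3 days = Jan 21, 2006.
Files are sent to the printer: Jan 21, 2006 − 7 days = Jan 14, 2006.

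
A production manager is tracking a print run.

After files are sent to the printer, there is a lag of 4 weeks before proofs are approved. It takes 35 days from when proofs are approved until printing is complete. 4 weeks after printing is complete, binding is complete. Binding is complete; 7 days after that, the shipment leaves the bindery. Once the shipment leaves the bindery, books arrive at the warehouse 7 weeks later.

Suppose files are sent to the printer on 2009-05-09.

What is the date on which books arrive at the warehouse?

Files are sent to the printer: May 9, 2009.
Proofs are approved: May 9, 2009 + 4 weeks = Jun 6, 2009.
Printing is complete: Jun 6, 2009 + 35 days = Jul 11, 2009.
Binding is complete: Jul 11, 2009 + 4 weeks = Aug 8, 2009.
The shipment leaves the bindery: Aug 8, 2009 + 7 days = Aug 15, 2009.
Books arrive at the warehouse: Aug 15, 2009 + 7 weeks = Oct 3, 2009.

2009-10-03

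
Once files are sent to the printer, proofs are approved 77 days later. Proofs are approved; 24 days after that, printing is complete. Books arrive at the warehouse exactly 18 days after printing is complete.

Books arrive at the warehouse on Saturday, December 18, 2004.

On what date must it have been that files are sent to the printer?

Books arrive at the warehouse: Dec 18, 2004.
Printing is complete: Dec 18, 2004 − 18 days = Nov 30, 2004.
Proofs are approved: Nov 30, 2004 − 24 days = Nov 6, 2004.
Files are sent to the printer: Nov 6, 2004 − 77 days = Aug 21, 2004.

Saturday, August 21, 2004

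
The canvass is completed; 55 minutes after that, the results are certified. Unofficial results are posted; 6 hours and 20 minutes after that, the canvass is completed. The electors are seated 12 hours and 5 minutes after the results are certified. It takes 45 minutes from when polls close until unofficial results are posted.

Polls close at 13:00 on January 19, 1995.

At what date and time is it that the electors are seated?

09:05 on January 20, 1995

Polls close: 13:00 Jan 19, 1995.
Unofficial results are posted: 13:00 Jan 19, 1995 + 45m = 13:45 Jan 19, 1995.
The canvass is completed: 13:45 Jan 19, 1995 + 6h20m = 20:05 Jan 19, 1995.
The results are certified: 20:05 Jan 19, 1995 + 55m = 21:00 Jan 19, 1995.
The electors are seated: 21:00 Jan 19, 1995 + 12h05m = 09:05 Jan 20, 1995.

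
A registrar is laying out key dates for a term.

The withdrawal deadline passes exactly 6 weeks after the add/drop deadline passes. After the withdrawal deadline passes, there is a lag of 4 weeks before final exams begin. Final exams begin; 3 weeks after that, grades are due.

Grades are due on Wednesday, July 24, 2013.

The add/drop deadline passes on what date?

Grades are due: Jul 24, 2013.
Final exams begin: Jul 24, 2013 − 3 weeks = Jul 3, 2013.
The withdrawal deadline passes: Jul 3, 2013 − 4 weeks = Jun 5, 2013.
The add/drop deadline passes: Jun 5, 2013 − 6 weeks = Apr 24, 2013.

Wednesday, April 24, 2013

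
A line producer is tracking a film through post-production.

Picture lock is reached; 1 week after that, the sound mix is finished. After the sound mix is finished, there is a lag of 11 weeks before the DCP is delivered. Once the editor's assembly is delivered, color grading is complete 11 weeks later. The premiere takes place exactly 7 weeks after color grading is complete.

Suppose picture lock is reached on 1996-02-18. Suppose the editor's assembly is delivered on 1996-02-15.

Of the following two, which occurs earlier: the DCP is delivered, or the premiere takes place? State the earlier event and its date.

The DCP is delivered — 1996-05-12

Picture lock is reached: Feb 18, 1996.
The sound mix is finished: Feb 18, 1996 + 1 week = Feb 25, 1996.
The DCP is delivered: Feb 25, 1996 + 11 weeks = May 12, 1996.
The editor's assembly is delivered: Feb 15, 1996.
Color grading is complete: Feb 15, 1996 + 11 weeks = May 2, 1996.
The premiere takes place: May 2, 1996 + 7 weeks = Jun 20, 1996.
Comparing: the DCP is delivered on May 12, 1996 vs the premiere takes place on Jun 20, 1996. Earlier: the DCP is delivered.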